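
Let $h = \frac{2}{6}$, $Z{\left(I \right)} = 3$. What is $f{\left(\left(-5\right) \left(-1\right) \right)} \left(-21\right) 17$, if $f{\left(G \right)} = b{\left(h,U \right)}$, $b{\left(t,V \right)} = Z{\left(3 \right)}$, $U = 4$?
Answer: $-1071$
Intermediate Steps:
$h = \frac{1}{3}$ ($h = 2 \cdot \frac{1}{6} = \frac{1}{3} \approx 0.33333$)
$b{\left(t,V \right)} = 3$
$f{\left(G \right)} = 3$
$f{\left(\left(-5\right) \left(-1\right) \right)} \left(-21\right) 17 = 3 \left(-21\right) 17 = \left(-63\right) 17 = -1071$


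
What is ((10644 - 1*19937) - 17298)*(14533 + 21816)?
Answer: -966556259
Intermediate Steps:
((10644 - 1*19937) - 17298)*(14533 + 21816) = ((10644 - 19937) - 17298)*36349 = (-9293 - 17298)*36349 = -26591*36349 = -966556259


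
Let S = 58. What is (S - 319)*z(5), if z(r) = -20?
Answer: 5220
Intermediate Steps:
(S - 319)*z(5) = (58 - 319)*(-20) = -261*(-20) = 5220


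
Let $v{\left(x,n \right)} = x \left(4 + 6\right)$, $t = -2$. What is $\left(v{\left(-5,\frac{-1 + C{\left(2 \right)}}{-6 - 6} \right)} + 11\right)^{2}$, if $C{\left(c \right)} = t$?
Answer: $1521$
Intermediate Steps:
$C{\left(c \right)} = -2$
$v{\left(x,n \right)} = 10 x$ ($v{\left(x,n \right)} = x 10 = 10 x$)
$\left(v{\left(-5,\frac{-1 + C{\left(2 \right)}}{-6 - 6} \right)} + 11\right)^{2} = \left(10 \left(-5\right) + 11\right)^{2} = \left(-50 + 11\right)^{2} = \left(-39\right)^{2} = 1521$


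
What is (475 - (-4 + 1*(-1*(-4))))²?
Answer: 225625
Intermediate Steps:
(475 - (-4 + 1*(-1*(-4))))² = (475 - (-4 + 1*4))² = (475 - (-4 + 4))² = (475 - 1*0)² = (475 + 0)² = 475² = 225625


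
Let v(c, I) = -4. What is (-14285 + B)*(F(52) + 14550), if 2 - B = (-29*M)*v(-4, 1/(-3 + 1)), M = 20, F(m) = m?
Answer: -242437006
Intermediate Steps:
B = -2318 (B = 2 - (-29*20)*(-4) = 2 - (-580)*(-4) = 2 - 1*2320 = 2 - 2320 = -2318)
(-14285 + B)*(F(52) + 14550) = (-14285 - 2318)*(52 + 14550) = -16603*14602 = -242437006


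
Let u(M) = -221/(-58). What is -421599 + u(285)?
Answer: -24452521/58 ≈ -4.2160e+5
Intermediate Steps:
u(M) = 221/58 (u(M) = -221*(-1/58) = 221/58)
-421599 + u(285) = -421599 + 221/58 = -24452521/58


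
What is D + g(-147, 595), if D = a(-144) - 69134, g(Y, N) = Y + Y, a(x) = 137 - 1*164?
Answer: -69455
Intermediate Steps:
a(x) = -27 (a(x) = 137 - 164 = -27)
g(Y, N) = 2*Y
D = -69161 (D = -27 - 69134 = -69161)
D + g(-147, 595) = -69161 + 2*(-147) = -69161 - 294 = -69455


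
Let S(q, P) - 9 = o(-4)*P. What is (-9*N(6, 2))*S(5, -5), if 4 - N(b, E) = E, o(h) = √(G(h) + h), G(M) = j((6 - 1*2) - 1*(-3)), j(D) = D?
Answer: -162 + 90*√3 ≈ -6.1154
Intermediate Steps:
G(M) = 7 (G(M) = (6 - 1*2) - 1*(-3) = (6 - 2) + 3 = 4 + 3 = 7)
o(h) = √(7 + h)
S(q, P) = 9 + P*√3 (S(q, P) = 9 + √(7 - 4)*P = 9 + √3*P = 9 + P*√3)
N(b, E) = 4 - E
(-9*N(6, 2))*S(5, -5) = (-9*(4 - 1*2))*(9 - 5*√3) = (-9*(4 - 2))*(9 - 5*√3) = (-9*2)*(9 - 5*√3) = -18*(9 - 5*√3) = -162 + 90*√3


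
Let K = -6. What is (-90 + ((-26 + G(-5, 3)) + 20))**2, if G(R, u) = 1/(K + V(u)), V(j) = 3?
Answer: 83521/9 ≈ 9280.1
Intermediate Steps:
G(R, u) = -1/3 (G(R, u) = 1/(-6 + 3) = 1/(-3) = -1/3)
(-90 + ((-26 + G(-5, 3)) + 20))**2 = (-90 + ((-26 - 1/3) + 20))**2 = (-90 + (-79/3 + 20))**2 = (-90 - 19/3)**2 = (-289/3)**2 = 83521/9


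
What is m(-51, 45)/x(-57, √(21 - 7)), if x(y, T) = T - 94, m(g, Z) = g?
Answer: 2397/4411 + 51*√14/8822 ≈ 0.56504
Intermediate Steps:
x(y, T) = -94 + T
m(-51, 45)/x(-57, √(21 - 7)) = -51/(-94 + √(21 - 7)) = -51/(-94 + √14)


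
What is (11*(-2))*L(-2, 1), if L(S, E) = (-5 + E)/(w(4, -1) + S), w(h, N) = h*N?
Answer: -44/3 ≈ -14.667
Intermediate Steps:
w(h, N) = N*h
L(S, E) = (-5 + E)/(-4 + S) (L(S, E) = (-5 + E)/(-1*4 + S) = (-5 + E)/(-4 + S))
(11*(-2))*L(-2, 1) = (11*(-2))*((-5 + 1)/(-4 - 2)) = -22*(-4)/(-6) = -(-11)*(-4)/3 = -22*⅔ = -44/3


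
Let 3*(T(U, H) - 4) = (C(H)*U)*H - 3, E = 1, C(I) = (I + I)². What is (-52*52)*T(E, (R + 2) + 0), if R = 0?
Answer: -110864/3 ≈ -36955.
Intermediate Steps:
C(I) = 4*I² (C(I) = (2*I)² = 4*I²)
T(U, H) = 3 + 4*U*H³/3 (T(U, H) = 4 + (((4*H²)*U)*H - 3)/3 = 4 + ((4*U*H²)*H - 3)/3 = 4 + (4*U*H³ - 3)/3 = 4 + (-3 + 4*U*H³)/3 = 4 + (-1 + 4*U*H³/3) = 3 + 4*U*H³/3)
(-52*52)*T(E, (R + 2) + 0) = (-52*52)*(3 + (4/3)*1*((0 + 2) + 0)³) = -2704*(3 + (4/3)*1*(2 + 0)³) = -2704*(3 + (4/3)*1*2³) = -2704*(3 + (4/3)*1*8) = -2704*(3 + 32/3) = -2704*41/3 = -110864/3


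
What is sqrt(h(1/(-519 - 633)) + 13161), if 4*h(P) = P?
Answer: sqrt(121291774)/96 ≈ 114.72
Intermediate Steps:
h(P) = P/4
sqrt(h(1/(-519 - 633)) + 13161) = sqrt(1/(4*(-519 - 633)) + 13161) = sqrt((1/4)/(-1152) + 13161) = sqrt((1/4)*(-1/1152) + 13161) = sqrt(-1/4608 + 13161) = sqrt(60645887/4608) = sqrt(121291774)/96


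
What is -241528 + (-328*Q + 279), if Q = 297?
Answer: -338665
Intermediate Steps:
-241528 + (-328*Q + 279) = -241528 + (-328*297 + 279) = -241528 + (-97416 + 279) = -241528 - 97137 = -338665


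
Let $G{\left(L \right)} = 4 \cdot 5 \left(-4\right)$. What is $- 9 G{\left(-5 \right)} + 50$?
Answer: $770$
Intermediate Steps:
$G{\left(L \right)} = -80$ ($G{\left(L \right)} = 20 \left(-4\right) = -80$)
$- 9 G{\left(-5 \right)} + 50 = \left(-9\right) \left(-80\right) + 50 = 720 + 50 = 770$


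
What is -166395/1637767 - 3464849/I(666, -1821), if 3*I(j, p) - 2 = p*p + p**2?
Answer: -18127391673729/10861808316428 ≈ -1.6689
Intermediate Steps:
I(j, p) = 2/3 + 2*p**2/3 (I(j, p) = 2/3 + (p*p + p**2)/3 = 2/3 + (p**2 + p**2)/3 = 2/3 + (2*p**2)/3 = 2/3 + 2*p**2/3)
-166395/1637767 - 3464849/I(666, -1821) = -166395/1637767 - 3464849/(2/3 + (2/3)*(-1821)**2) = -166395*1/1637767 - 3464849/(2/3 + (2/3)*3316041) = -166395/1637767 - 3464849/(2/3 + 2210694) = -166395/1637767 - 3464849/6632084/3 = -166395/1637767 - 3464849*3/6632084 = -166395/1637767 - 10394547/6632084 = -18127391673729/10861808316428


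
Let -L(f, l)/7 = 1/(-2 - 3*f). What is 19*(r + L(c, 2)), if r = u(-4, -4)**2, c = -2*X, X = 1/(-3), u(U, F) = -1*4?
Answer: 1349/4 ≈ 337.25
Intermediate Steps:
u(U, F) = -4
X = -1/3 ≈ -0.33333
c = 2/3 (c = -2*(-1/3) = 2/3 ≈ 0.66667)
r = 16 (r = (-4)**2 = 16)
L(f, l) = -7/(-2 - 3*f)
19*(r + L(c, 2)) = 19*(16 + 7/(2 + 3*(2/3))) = 19*(16 + 7/(2 + 2)) = 19*(16 + 7/4) = 19*(71/4) = 1349/4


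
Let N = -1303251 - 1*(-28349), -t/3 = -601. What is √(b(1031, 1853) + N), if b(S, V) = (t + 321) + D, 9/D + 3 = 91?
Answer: I*√2464098010/44 ≈ 1128.2*I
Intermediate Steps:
t = 1803 (t = -3*(-601) = 1803)
D = 9/88 (D = 9/(-3 + 91) = 9/88 ≈ 0.10227)
N = -1274902 (N = -1303251 + 28349 = -1274902)
b(S, V) = 186921/88 (b(S, V) = (1803 + 321) + 9/88 = 2124 + 9/88 = 186921/88)
√(b(1031, 1853) + N) = √(186921/88 - 1274902) = √(-112004455/88) = I*√2464098010/44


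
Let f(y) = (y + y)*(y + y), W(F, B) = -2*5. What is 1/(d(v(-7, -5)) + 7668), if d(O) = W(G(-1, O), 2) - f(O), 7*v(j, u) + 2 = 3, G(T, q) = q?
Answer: 49/375238 ≈ 0.00013058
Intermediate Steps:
W(F, B) = -10
v(j, u) = 1/7 (v(j, u) = -2/7 + (1/7)*3 = -2/7 + 3/7 = 1/7)
f(y) = 4*y**2 (f(y) = (2*y)*(2*y) = 4*y**2)
d(O) = -10 - 4*O**2
1/(d(v(-7, -5)) + 7668) = 1/((-10 - 4*(1/7)**2) + 7668) = 1/((-10 - 4*1/49) + 7668) = 1/((-10 - 4/49) + 7668) = 1/(-494/49 + 7668) = 1/(375238/49) = 49/375238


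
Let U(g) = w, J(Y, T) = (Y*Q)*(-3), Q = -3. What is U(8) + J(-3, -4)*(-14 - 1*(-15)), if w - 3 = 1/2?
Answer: -47/2 ≈ -23.500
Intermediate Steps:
J(Y, T) = 9*Y (J(Y, T) = (Y*(-3))*(-3) = -3*Y*(-3) = 9*Y)
w = 7/2 (w = 3 + 1/2 = 7/2 ≈ 3.5000)
U(g) = 7/2
U(8) + J(-3, -4)*(-14 - 1*(-15)) = 7/2 + (9*(-3))*(-14 - 1*(-15)) = 7/2 - 27*(-14 + 15) = 7/2 - 27*1 = 7/2 - 27 = -47/2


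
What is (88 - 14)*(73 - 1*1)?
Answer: 5328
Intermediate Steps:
(88 - 14)*(73 - 1*1) = 74*(73 - 1) = 74*72 = 5328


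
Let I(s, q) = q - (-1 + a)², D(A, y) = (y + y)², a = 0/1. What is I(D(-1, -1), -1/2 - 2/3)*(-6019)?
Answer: 78247/6 ≈ 13041.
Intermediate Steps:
a = 0 (a = 0*1 = 0)
D(A, y) = 4*y² (D(A, y) = (2*y)² = 4*y²)
I(s, q) = -1 + q (I(s, q) = q - (-1 + 0)² = q - 1*(-1)² = q - 1*1 = q - 1 = -1 + q)
I(D(-1, -1), -1/2 - 2/3)*(-6019) = (-1 + (-1/2 - 2/3))*(-6019) = (-1 + (-1*½ - 2*⅓))*(-6019) = (-1 + (-½ - ⅔))*(-6019) = (-1 - 7/6)*(-6019) = -13/6*(-6019) = 78247/6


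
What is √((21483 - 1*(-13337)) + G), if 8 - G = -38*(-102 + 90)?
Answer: 2*√8593 ≈ 185.40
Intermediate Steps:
G = -448 (G = 8 - (-38)*(-102 + 90) = 8 - (-38)*(-12) = 8 - 1*456 = 8 - 456 = -448)
√((21483 - 1*(-13337)) + G) = √((21483 - 1*(-13337)) - 448) = √((21483 + 13337) - 448) = √(34820 - 448) = √34372 = 2*√8593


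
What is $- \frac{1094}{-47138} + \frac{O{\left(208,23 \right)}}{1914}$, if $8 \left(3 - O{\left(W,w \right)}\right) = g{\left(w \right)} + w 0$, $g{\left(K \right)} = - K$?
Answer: $\frac{9483407}{360888528} \approx 0.026278$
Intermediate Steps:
$O{\left(W,w \right)} = 3 + \frac{w}{8}$ ($O{\left(W,w \right)} = 3 - \frac{- w + w 0}{8} = 3 - \frac{- w + 0}{8} = 3 - \frac{\left(-1\right) w}{8} = 3 + \frac{w}{8}$)
$- \frac{1094}{-47138} + \frac{O{\left(208,23 \right)}}{1914} = - \frac{1094}{-47138} + \frac{3 + \frac{1}{8} \cdot 23}{1914} = \left(-1094\right) \left(- \frac{1}{47138}\right) + \left(3 + \frac{23}{8}\right) \frac{1}{1914} = \frac{547}{23569} + \frac{47}{8} \cdot \frac{1}{1914} = \frac{547}{23569} + \frac{47}{15312} = \frac{9483407}{360888528}$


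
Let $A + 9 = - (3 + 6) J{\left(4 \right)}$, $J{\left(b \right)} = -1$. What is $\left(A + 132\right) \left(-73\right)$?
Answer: $-9636$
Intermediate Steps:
$A = 0$ ($A = -9 + - (3 + 6) \left(-1\right) = -9 + \left(-1\right) 9 \left(-1\right) = -9 - -9 = -9 + 9 = 0$)
$\left(A + 132\right) \left(-73\right) = \left(0 + 132\right) \left(-73\right) = 132 \left(-73\right) = -9636$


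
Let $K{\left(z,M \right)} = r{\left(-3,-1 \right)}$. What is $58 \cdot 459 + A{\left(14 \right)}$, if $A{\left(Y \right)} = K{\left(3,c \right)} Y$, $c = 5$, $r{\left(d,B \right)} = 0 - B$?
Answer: $26636$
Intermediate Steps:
$r{\left(d,B \right)} = - B$
$K{\left(z,M \right)} = 1$ ($K{\left(z,M \right)} = \left(-1\right) \left(-1\right) = 1$)
$A{\left(Y \right)} = Y$ ($A{\left(Y \right)} = 1 Y = Y$)
$58 \cdot 459 + A{\left(14 \right)} = 58 \cdot 459 + 14 = 26622 + 14 = 26636$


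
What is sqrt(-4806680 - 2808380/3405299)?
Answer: 30*I*sqrt(61931739326494227)/3405299 ≈ 2192.4*I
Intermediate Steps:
sqrt(-4806680 - 2808380/3405299) = sqrt(-16368185405700/3405299) = 30*I*sqrt(61931739326494227)/3405299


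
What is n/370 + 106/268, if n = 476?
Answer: 41697/24790 ≈ 1.6820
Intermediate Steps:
n/370 + 106/268 = 476/370 + 106/268 = 476*(1/370) + 106*(1/268) = 238/185 + 53/134 = 41697/24790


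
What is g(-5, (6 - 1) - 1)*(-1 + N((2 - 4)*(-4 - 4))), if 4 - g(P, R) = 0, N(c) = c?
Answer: 60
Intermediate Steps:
g(P, R) = 4 (g(P, R) = 4 - 1*0 = 4 + 0 = 4)
g(-5, (6 - 1) - 1)*(-1 + N((2 - 4)*(-4 - 4))) = 4*(-1 + (2 - 4)*(-4 - 4)) = 4*(-1 - 2*(-8)) = 4*(-1 + 16) = 4*15 = 60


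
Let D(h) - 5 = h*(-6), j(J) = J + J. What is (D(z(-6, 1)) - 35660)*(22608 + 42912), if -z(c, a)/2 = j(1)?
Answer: -2334543120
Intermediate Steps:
j(J) = 2*J
z(c, a) = -4
D(h) = 5 - 6*h (D(h) = 5 + h*(-6) = 5 - 6*h)
(D(z(-6, 1)) - 35660)*(22608 + 42912) = ((5 - 6*(-4)) - 35660)*(22608 + 42912) = ((5 + 24) - 35660)*65520 = (29 - 35660)*65520 = -35631*65520 = -2334543120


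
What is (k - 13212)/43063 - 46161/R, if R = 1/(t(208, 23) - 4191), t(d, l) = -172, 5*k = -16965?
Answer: 8672907260304/43063 ≈ 2.0140e+8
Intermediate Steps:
k = -3393 (k = (⅕)*(-16965) = -3393)
R = -1/4363 (R = 1/(-172 - 4191) = 1/(-4363) = -1/4363 ≈ -0.00022920)
(k - 13212)/43063 - 46161/R = (-3393 - 13212)/43063 - 46161/(-1/4363) = -16605*1/43063 - 46161*(-4363) = -16605/43063 + 201400443 = 8672907260304/43063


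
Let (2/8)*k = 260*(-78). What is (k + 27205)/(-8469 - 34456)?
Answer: 10783/8585 ≈ 1.2560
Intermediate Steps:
k = -81120 (k = 4*(260*(-78)) = 4*(-20280) = -81120)
(k + 27205)/(-8469 - 34456) = (-81120 + 27205)/(-8469 - 34456) = -53915/(-42925) = -53915*(-1/42925) = 10783/8585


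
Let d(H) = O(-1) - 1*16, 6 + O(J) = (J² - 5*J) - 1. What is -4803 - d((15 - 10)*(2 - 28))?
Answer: -4786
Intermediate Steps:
O(J) = -7 + J² - 5*J (O(J) = -6 + ((J² - 5*J) - 1) = -6 + (-1 + J² - 5*J) = -7 + J² - 5*J)
d(H) = -17 (d(H) = (-7 + (-1)² - 5*(-1)) - 1*16 = (-7 + 1 + 5) - 16 = -1 - 16 = -17)
-4803 - d((15 - 10)*(2 - 28)) = -4803 - 1*(-17) = -4803 + 17 = -4786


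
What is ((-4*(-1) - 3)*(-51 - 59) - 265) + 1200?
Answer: 825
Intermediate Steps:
((-4*(-1) - 3)*(-51 - 59) - 265) + 1200 = ((4 - 3)*(-110) - 265) + 1200 = (1*(-110) - 265) + 1200 = (-110 - 265) + 1200 = -375 + 1200 = 825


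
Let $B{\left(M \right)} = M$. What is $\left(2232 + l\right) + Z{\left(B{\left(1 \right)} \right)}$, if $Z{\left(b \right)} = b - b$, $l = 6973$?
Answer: $9205$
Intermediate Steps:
$Z{\left(b \right)} = 0$
$\left(2232 + l\right) + Z{\left(B{\left(1 \right)} \right)} = \left(2232 + 6973\right) + 0 = 9205 + 0 = 9205$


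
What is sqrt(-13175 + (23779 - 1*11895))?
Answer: I*sqrt(1291) ≈ 35.93*I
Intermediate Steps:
sqrt(-13175 + (23779 - 1*11895)) = sqrt(-13175 + (23779 - 11895)) = sqrt(-13175 + 11884) = sqrt(-1291) = I*sqrt(1291)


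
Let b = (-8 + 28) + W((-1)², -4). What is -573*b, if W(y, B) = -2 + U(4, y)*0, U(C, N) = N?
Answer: -10314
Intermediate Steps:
W(y, B) = -2 (W(y, B) = -2 + y*0 = -2 + 0 = -2)
b = 18 (b = (-8 + 28) - 2 = 20 - 2 = 18)
-573*b = -573*18 = -10314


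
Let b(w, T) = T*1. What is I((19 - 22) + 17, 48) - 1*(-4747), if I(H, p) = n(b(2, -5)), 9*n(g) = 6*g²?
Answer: 14291/3 ≈ 4763.7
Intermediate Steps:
b(w, T) = T
n(g) = 2*g²/3 (n(g) = (6*g²)/9 = 2*g²/3)
I(H, p) = 50/3 (I(H, p) = (⅔)*(-5)² = (⅔)*25 = 50/3)
I((19 - 22) + 17, 48) - 1*(-4747) = 50/3 - 1*(-4747) = 50/3 + 4747 = 14291/3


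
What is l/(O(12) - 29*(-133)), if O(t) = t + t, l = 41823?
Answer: 41823/3881 ≈ 10.776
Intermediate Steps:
O(t) = 2*t
l/(O(12) - 29*(-133)) = 41823/(2*12 - 29*(-133)) = 41823/(24 + 3857) = 41823/3881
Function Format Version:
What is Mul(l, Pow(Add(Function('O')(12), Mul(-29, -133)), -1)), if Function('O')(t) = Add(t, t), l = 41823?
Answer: Rational(41823, 3881) ≈ 10.776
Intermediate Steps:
Function('O')(t) = Mul(2, t)
Mul(l, Pow(Add(Function('O')(12), Mul(-29, -133)), -1)) = Mul(41823, Pow(Add(Mul(2, 12), Mul(-29, -133)), -1)) = Mul(41823, Pow(Add(24, 3857), -1)) = Mul(41823, Pow(3881, -1)) = Mul(41823, Rational(1, 3881)) = Rational(41823, 3881)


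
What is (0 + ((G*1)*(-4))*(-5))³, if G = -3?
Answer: -216000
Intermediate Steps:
(0 + ((G*1)*(-4))*(-5))³ = (0 + (-3*1*(-4))*(-5))³ = (0 - 3*(-4)*(-5))³ = (0 + 12*(-5))³ = (0 - 60)³ = (-60)³ = -216000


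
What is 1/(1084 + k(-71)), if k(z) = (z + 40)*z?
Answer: 1/3285 ≈ 0.00030441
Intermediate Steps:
k(z) = z*(40 + z) (k(z) = (40 + z)*z = z*(40 + z))
1/(1084 + k(-71)) = 1/(1084 - 71*(40 - 71)) = 1/(1084 - 71*(-31)) = 1/(1084 + 2201) = 1/3285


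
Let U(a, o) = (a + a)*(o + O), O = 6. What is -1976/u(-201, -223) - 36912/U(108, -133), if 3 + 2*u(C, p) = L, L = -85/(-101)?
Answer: 228283010/124587 ≈ 1832.3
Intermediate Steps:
L = 85/101 (L = -85*(-1/101) = 85/101 ≈ 0.84158)
u(C, p) = -109/101 (u(C, p) = -3/2 + (½)*(85/101) = -3/2 + 85/202 = -109/101)
U(a, o) = 2*a*(6 + o) (U(a, o) = (a + a)*(o + 6) = (2*a)*(6 + o) = 2*a*(6 + o))
-1976/u(-201, -223) - 36912/U(108, -133) = -1976/(-109/101) - 36912*1/(216*(6 - 133)) = -1976*(-101/109) - 36912/(2*108*(-127)) = 199576/109 - 36912/(-27432) = 199576/109 - 36912*(-1/27432) = 199576/109 + 1538/1143 = 228283010/124587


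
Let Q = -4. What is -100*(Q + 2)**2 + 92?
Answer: -308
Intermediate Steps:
-100*(Q + 2)**2 + 92 = -100*(-4 + 2)**2 + 92 = -100*(-2)**2 + 92 = -100*4 + 92 = -400 + 92 = -308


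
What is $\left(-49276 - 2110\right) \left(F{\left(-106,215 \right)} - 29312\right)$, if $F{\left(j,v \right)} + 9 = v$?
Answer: $1495640916$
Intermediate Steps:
$F{\left(j,v \right)} = -9 + v$
$\left(-49276 - 2110\right) \left(F{\left(-106,215 \right)} - 29312\right) = \left(-49276 - 2110\right) \left(\left(-9 + 215\right) - 29312\right) = - 51386 \left(206 - 29312\right) = \left(-51386\right) \left(-29106\right) = 1495640916$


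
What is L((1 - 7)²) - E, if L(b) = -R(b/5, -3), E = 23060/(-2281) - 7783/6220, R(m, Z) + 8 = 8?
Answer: 161186223/14187820 ≈ 11.361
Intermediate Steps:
R(m, Z) = 0 (R(m, Z) = -8 + 8 = 0)
E = -161186223/14187820 (E = 23060*(-1/2281) - 7783*1/6220 = -23060/2281 - 7783/6220 = -161186223/14187820 ≈ -11.361)
L(b) = 0 (L(b) = -1*0 = 0)
L((1 - 7)²) - E = 0 - 1*(-161186223/14187820) = 0 + 161186223/14187820 = 161186223/14187820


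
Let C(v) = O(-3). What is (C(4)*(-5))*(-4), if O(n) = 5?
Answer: 100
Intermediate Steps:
C(v) = 5
(C(4)*(-5))*(-4) = (5*(-5))*(-4) = -25*(-4) = 100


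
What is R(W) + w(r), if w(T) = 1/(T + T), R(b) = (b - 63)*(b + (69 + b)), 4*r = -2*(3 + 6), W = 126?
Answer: 182006/9 ≈ 20223.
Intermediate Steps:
r = -9/2 (r = (-2*(3 + 6))/4 = (-2*9)/4 = (¼)*(-18) = -9/2 ≈ -4.5000)
R(b) = (-63 + b)*(69 + 2*b)
w(T) = 1/(2*T)
R(W) + w(r) = (-4347 - 57*126 + 2*126²) + 1/(2*(-9/2)) = (-4347 - 7182 + 2*15876) + (½)*(-2/9) = (-4347 - 7182 + 31752) - ⅑ = 20223 - ⅑ = 182006/9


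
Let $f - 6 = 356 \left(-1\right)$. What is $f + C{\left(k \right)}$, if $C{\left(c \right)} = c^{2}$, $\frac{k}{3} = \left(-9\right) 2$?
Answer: $2566$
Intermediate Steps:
$f = -350$ ($f = 6 + 356 \left(-1\right) = 6 - 356 = -350$)
$k = -54$ ($k = 3 \left(\left(-9\right) 2\right) = 3 \left(-18\right) = -54$)
$f + C{\left(k \right)} = -350 + \left(-54\right)^{2} = -350 + 2916 = 2566$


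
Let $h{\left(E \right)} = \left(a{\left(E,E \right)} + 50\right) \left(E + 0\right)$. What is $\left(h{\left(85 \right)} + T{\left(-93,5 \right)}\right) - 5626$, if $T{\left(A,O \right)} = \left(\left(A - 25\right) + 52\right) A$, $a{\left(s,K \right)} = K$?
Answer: $11987$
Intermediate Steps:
$T{\left(A,O \right)} = A \left(27 + A\right)$ ($T{\left(A,O \right)} = \left(\left(-25 + A\right) + 52\right) A = \left(27 + A\right) A = A \left(27 + A\right)$)
$h{\left(E \right)} = E \left(50 + E\right)$ ($h{\left(E \right)} = \left(E + 50\right) \left(E + 0\right) = \left(50 + E\right) E = E \left(50 + E\right)$)
$\left(h{\left(85 \right)} + T{\left(-93,5 \right)}\right) - 5626 = \left(85 \left(50 + 85\right) - 93 \left(27 - 93\right)\right) - 5626 = \left(85 \cdot 135 - -6138\right) - 5626 = \left(11475 + 6138\right) - 5626 = 17613 - 5626 = 11987$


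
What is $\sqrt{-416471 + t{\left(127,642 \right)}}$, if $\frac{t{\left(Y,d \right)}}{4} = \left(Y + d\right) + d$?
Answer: $i \sqrt{410827} \approx 640.96 i$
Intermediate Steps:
$t{\left(Y,d \right)} = 4 Y + 8 d$ ($t{\left(Y,d \right)} = 4 \left(\left(Y + d\right) + d\right) = 4 \left(Y + 2 d\right) = 4 Y + 8 d$)
$\sqrt{-416471 + t{\left(127,642 \right)}} = \sqrt{-416471 + \left(4 \cdot 127 + 8 \cdot 642\right)} = \sqrt{-416471 + \left(508 + 5136\right)} = \sqrt{-416471 + 5644} = \sqrt{-410827} = i \sqrt{410827}$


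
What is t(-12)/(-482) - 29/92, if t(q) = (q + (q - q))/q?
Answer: -7035/22172 ≈ -0.31729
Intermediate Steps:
t(q) = 1 (t(q) = (q + 0)/q = q/q = 1)
t(-12)/(-482) - 29/92 = 1/(-482) - 29/92 = 1*(-1/482) - 29*1/92 = -1/482 - 29/92 = -7035/22172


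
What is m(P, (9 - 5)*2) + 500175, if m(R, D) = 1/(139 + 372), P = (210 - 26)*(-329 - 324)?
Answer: 255589426/511 ≈ 5.0018e+5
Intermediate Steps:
P = -120152 (P = 184*(-653) = -120152)
m(R, D) = 1/511
m(P, (9 - 5)*2) + 500175 = 1/511 + 500175 = 255589426/511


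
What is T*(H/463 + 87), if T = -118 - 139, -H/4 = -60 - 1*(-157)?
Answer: -10252501/463 ≈ -22144.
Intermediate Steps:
H = -388 (H = -4*(-60 - 1*(-157)) = -4*(-60 + 157) = -4*97 = -388)
T = -257
T*(H/463 + 87) = -257*(-388/463 + 87) = -257*39893/463 = -10252501/463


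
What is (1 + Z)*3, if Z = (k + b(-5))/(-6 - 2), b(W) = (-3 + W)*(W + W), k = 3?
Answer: -225/8 ≈ -28.125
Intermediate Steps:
b(W) = 2*W*(-3 + W) (b(W) = (-3 + W)*(2*W) = 2*W*(-3 + W))
Z = -83/8 (Z = (3 + 2*(-5)*(-3 - 5))/(-6 - 2) = (3 + 2*(-5)*(-8))/(-8) = (3 + 80)*(-⅛) = 83*(-⅛) = -83/8 ≈ -10.375)
(1 + Z)*3 = (1 - 83/8)*3 = -75/8*3 = -225/8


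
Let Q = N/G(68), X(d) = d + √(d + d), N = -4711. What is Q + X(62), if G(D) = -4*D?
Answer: 21575/272 + 2*√31 ≈ 90.455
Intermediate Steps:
X(d) = d + √2*√d (X(d) = d + √(2*d) = d + √2*√d)
Q = 4711/272 (Q = -4711/((-4*68)) = -4711/(-272) = -4711*(-1/272) = 4711/272 ≈ 17.320)
Q + X(62) = 4711/272 + (62 + √2*√62) = 4711/272 + (62 + 2*√31) = 21575/272 + 2*√31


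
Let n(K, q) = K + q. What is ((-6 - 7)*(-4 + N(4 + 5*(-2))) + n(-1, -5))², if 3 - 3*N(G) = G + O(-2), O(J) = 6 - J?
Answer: 15625/9 ≈ 1736.1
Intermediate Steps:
N(G) = -5/3 - G/3 (N(G) = 1 - (G + (6 - 1*(-2)))/3 = 1 - (G + (6 + 2))/3 = 1 - (G + 8)/3 = 1 - (8 + G)/3 = 1 + (-8/3 - G/3) = -5/3 - G/3)
((-6 - 7)*(-4 + N(4 + 5*(-2))) + n(-1, -5))² = ((-6 - 7)*(-4 + (-5/3 - (4 + 5*(-2))/3)) + (-1 - 5))² = (-13*(-4 + (-5/3 - (4 - 10)/3)) - 6)² = (-13*(-4 + (-5/3 - ⅓*(-6))) - 6)² = (-13*(-4 + (-5/3 + 2)) - 6)² = (-13*(-4 + ⅓) - 6)² = (-13*(-11/3) - 6)² = (143/3 - 6)² = (125/3)² = 15625/9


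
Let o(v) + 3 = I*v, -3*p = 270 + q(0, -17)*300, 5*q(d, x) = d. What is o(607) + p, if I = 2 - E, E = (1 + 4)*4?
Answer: -11019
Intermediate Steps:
E = 20 (E = 5*4 = 20)
q(d, x) = d/5
p = -90 (p = -(270 + ((⅕)*0)*300)/3 = -(270 + 0*300)/3 = -(270 + 0)/3 = -⅓*270 = -90)
I = -18 (I = 2 - 1*20 = 2 - 20 = -18)
o(v) = -3 - 18*v
o(607) + p = (-3 - 18*607) - 90 = (-3 - 10926) - 90 = -10929 - 90 = -11019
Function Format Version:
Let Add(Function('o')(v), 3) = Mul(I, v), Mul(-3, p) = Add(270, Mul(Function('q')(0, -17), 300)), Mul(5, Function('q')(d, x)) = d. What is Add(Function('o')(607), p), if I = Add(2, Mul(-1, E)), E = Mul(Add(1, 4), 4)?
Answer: -11019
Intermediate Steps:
E = 20 (E = Mul(5, 4) = 20)
Function('q')(d, x) = Mul(Rational(1, 5), d)
p = -90 (p = Mul(Rational(-1, 3), Add(270, Mul(Mul(Rational(1, 5), 0), 300))) = Mul(Rational(-1, 3), Add(270, Mul(0, 300))) = Mul(Rational(-1, 3), Add(270, 0)) = Mul(Rational(-1, 3), 270) = -90)
I = -18 (I = Add(2, Mul(-1, 20)) = Add(2, -20) = -18)
Function('o')(v) = Add(-3, Mul(-18, v))
Add(Function('o')(607), p) = Add(Add(-3, Mul(-18, 607)), -90) = Add(Add(-3, -10926), -90) = Add(-10929, -90) = -11019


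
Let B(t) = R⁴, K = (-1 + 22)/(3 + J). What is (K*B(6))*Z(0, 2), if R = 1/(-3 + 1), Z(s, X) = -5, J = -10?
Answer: 15/16 ≈ 0.93750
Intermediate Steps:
R = -½ (R = 1/(-2) = -½ ≈ -0.50000)
K = -3 (K = (-1 + 22)/(3 - 10) = 21/(-7) = 21*(-⅐) = -3)
B(t) = 1/16 (B(t) = (-½)⁴ = 1/16)
(K*B(6))*Z(0, 2) = -3*1/16*(-5) = -3/16*(-5) = 15/16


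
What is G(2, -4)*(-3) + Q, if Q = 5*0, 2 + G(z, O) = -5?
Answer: 21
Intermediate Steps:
G(z, O) = -7 (G(z, O) = -2 - 5 = -7)
Q = 0
G(2, -4)*(-3) + Q = -7*(-3) + 0 = 21 + 0 = 21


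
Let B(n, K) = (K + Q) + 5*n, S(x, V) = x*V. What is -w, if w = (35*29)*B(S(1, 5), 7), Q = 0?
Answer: -32480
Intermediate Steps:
S(x, V) = V*x
B(n, K) = K + 5*n (B(n, K) = (K + 0) + 5*n = K + 5*n)
w = 32480 (w = (35*29)*(7 + 5*(5*1)) = 1015*(7 + 5*5) = 1015*(7 + 25) = 1015*32 = 32480)
-w = -1*32480 = -32480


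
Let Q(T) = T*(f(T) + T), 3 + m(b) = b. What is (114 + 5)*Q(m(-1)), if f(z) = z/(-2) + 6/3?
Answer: 0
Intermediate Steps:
f(z) = 2 - z/2 (f(z) = z*(-1/2) + 6*(1/3) = -z/2 + 2 = 2 - z/2)
m(b) = -3 + b
Q(T) = T*(2 + T/2) (Q(T) = T*((2 - T/2) + T) = T*(2 + T/2))
(114 + 5)*Q(m(-1)) = (114 + 5)*((-3 - 1)*(4 + (-3 - 1))/2) = 119*((1/2)*(-4)*(4 - 4)) = 119*((1/2)*(-4)*0) = 119*0 = 0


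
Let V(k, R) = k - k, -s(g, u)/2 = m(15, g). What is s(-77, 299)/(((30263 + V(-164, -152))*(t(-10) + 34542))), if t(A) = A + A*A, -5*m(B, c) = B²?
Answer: 5/58226012 ≈ 8.5872e-8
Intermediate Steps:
m(B, c) = -B²/5
s(g, u) = 90 (s(g, u) = -(-2)*15²/5 = -(-2)*225/5 = -2*(-45) = 90)
t(A) = A + A²
V(k, R) = 0
s(-77, 299)/(((30263 + V(-164, -152))*(t(-10) + 34542))) = 90/(((30263 + 0)*(-10*(1 - 10) + 34542))) = 90/((30263*(-10*(-9) + 34542))) = 90/((30263*(90 + 34542))) = 90/((30263*34632)) = 90/1048068216 = 90*(1/1048068216) = 5/58226012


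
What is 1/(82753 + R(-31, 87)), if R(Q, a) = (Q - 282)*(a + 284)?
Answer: -1/33370 ≈ -2.9967e-5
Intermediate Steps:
R(Q, a) = (-282 + Q)*(284 + a)
1/(82753 + R(-31, 87)) = 1/(82753 + (-80088 - 282*87 + 284*(-31) - 31*87)) = 1/(82753 + (-80088 - 24534 - 8804 - 2697)) = 1/(82753 - 116123) = 1/(-33370) = -1/33370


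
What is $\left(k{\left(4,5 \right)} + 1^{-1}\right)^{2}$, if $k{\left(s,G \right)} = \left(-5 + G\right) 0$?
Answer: $1$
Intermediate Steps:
$k{\left(s,G \right)} = 0$
$\left(k{\left(4,5 \right)} + 1^{-1}\right)^{2} = \left(0 + 1^{-1}\right)^{2} = \left(0 + 1\right)^{2} = 1^{2} = 1$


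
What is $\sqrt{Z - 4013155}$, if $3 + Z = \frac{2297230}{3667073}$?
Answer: $\frac{2 i \sqrt{13491657583823591798}}{3667073} \approx 2003.3 i$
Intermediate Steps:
$Z = - \frac{8703989}{3667073}$ ($Z = -3 + \frac{2297230}{3667073} = - \frac{8703989}{3667073} \approx -2.3736$)
$\sqrt{Z - 4013155} = \sqrt{- \frac{8703989}{3667073} - 4013155} = \sqrt{- \frac{14716541049304}{3667073}} = \frac{2 i \sqrt{13491657583823591798}}{3667073}$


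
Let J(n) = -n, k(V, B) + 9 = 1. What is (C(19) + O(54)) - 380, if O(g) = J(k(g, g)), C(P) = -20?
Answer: -392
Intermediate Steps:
k(V, B) = -8 (k(V, B) = -9 + 1 = -8)
O(g) = 8 (O(g) = -1*(-8) = 8)
(C(19) + O(54)) - 380 = (-20 + 8) - 380 = -12 - 380 = -392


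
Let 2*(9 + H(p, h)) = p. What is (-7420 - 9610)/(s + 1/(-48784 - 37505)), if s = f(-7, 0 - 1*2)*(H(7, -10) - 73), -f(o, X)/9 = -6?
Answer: 734750835/182889536 ≈ 4.0175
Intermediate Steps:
f(o, X) = 54 (f(o, X) = -9*(-6) = 54)
H(p, h) = -9 + p/2
s = -4239 (s = 54*((-9 + (½)*7) - 73) = 54*((-9 + 7/2) - 73) = 54*(-11/2 - 73) = 54*(-157/2) = -4239)
(-7420 - 9610)/(s + 1/(-48784 - 37505)) = (-7420 - 9610)/(-4239 + 1/(-48784 - 37505)) = -17030/(-4239 + 1/(-86289)) = -17030/(-4239 - 1/86289) = -17030/(-365779072/86289) = -17030*(-86289/365779072) = 734750835/182889536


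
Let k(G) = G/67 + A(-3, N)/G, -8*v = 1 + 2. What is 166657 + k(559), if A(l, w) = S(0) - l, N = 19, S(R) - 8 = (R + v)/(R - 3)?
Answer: 49936942779/299624 ≈ 1.6667e+5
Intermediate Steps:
v = -3/8 (v = -(1 + 2)/8 = -1/8*3 = -3/8 ≈ -0.37500)
S(R) = 8 + (-3/8 + R)/(-3 + R) (S(R) = 8 + (R - 3/8)/(R - 3) = 8 + (-3/8 + R)/(-3 + R))
A(l, w) = 65/8 - l (A(l, w) = 3*(-65 + 24*0)/(8*(-3 + 0)) - l = (3/8)*(-65 + 0)/(-3) - l = (3/8)*(-1/3)*(-65) - l = 65/8 - l)
k(G) = G/67 + 89/(8*G) (k(G) = G/67 + (65/8 - 1*(-3))/G = G*(1/67) + (65/8 + 3)/G = G/67 + 89/(8*G))
166657 + k(559) = 166657 + ((1/67)*559 + (89/8)/559) = 166657 + (559/67 + (89/8)*(1/559)) = 166657 + (559/67 + 89/4472) = 166657 + 2505811/299624 = 49936942779/299624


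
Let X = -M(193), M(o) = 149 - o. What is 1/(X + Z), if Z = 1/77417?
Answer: 77417/3406349 ≈ 0.022727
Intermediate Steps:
Z = 1/77417 ≈ 1.2917e-5
X = 44 (X = -(149 - 1*193) = -(149 - 193) = -1*(-44) = 44)
1/(X + Z) = 1/(44 + 1/77417) = 1/(3406349/77417) = 77417/3406349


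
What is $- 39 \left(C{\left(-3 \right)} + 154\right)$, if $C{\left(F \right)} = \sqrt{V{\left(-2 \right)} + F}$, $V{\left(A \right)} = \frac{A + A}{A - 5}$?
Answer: $-6006 - \frac{39 i \sqrt{119}}{7} \approx -6006.0 - 60.777 i$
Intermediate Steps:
$V{\left(A \right)} = \frac{2 A}{-5 + A}$
$C{\left(F \right)} = \sqrt{\frac{4}{7} + F}$ ($C{\left(F \right)} = \sqrt{2 \left(-2\right) \frac{1}{-5 - 2} + F} = \sqrt{2 \left(-2\right) \frac{1}{-7} + F} = \sqrt{2 \left(-2\right) \left(- \frac{1}{7}\right) + F} = \sqrt{\frac{4}{7} + F}$)
$- 39 \left(C{\left(-3 \right)} + 154\right) = - 39 \left(\frac{\sqrt{28 + 49 \left(-3\right)}}{7} + 154\right) = - 39 \left(\frac{\sqrt{28 - 147}}{7} + 154\right) = - 39 \left(\frac{\sqrt{-119}}{7} + 154\right) = - 39 \left(\frac{i \sqrt{119}}{7} + 154\right) = - 39 \left(154 + \frac{i \sqrt{119}}{7}\right) = -6006 - \frac{39 i \sqrt{119}}{7}$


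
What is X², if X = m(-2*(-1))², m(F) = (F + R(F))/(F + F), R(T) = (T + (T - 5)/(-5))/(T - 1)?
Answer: 279841/160000 ≈ 1.7490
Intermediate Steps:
R(T) = (1 + 4*T/5)/(-1 + T) (R(T) = (T + (-5 + T)*(-⅕))/(-1 + T) = (T + (1 - T/5))/(-1 + T) = (1 + 4*T/5)/(-1 + T))
m(F) = (F + (5 + 4*F)/(5*(-1 + F)))/(2*F) (m(F) = (F + (5 + 4*F)/(5*(-1 + F)))/(F + F) = (F + (5 + 4*F)/(5*(-1 + F)))/((2*F)) = (F + (5 + 4*F)/(5*(-1 + F)))*(1/(2*F)) = (F + (5 + 4*F)/(5*(-1 + F)))/(2*F))
X = 529/400 (X = ((5 - (-2)*(-1) + 5*(-2*(-1))²)/(10*((-2*(-1)))*(-1 - 2*(-1))))² = ((⅒)*(5 - 1*2 + 5*2²)/(2*(-1 + 2)))² = ((⅒)*(½)*(5 - 2 + 5*4)/1)² = ((⅒)*(½)*1*(5 - 2 + 20))² = ((⅒)*(½)*1*23)² = (23/20)² = 529/400 ≈ 1.3225)
X² = (529/400)² = 279841/160000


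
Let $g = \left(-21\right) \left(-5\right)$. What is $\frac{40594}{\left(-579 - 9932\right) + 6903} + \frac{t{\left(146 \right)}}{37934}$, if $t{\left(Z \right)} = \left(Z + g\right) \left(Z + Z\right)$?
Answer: $- \frac{318863815}{34216468} \approx -9.319$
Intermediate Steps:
$g = 105$
$t{\left(Z \right)} = 2 Z \left(105 + Z\right)$ ($t{\left(Z \right)} = \left(Z + 105\right) \left(Z + Z\right) = \left(105 + Z\right) 2 Z = 2 Z \left(105 + Z\right)$)
$\frac{40594}{\left(-579 - 9932\right) + 6903} + \frac{t{\left(146 \right)}}{37934} = \frac{40594}{\left(-579 - 9932\right) + 6903} + \frac{2 \cdot 146 \left(105 + 146\right)}{37934} = \frac{40594}{-10511 + 6903} + 2 \cdot 146 \cdot 251 \cdot \frac{1}{37934} = \frac{40594}{-3608} + 73292 \cdot \frac{1}{37934} = 40594 \left(- \frac{1}{3608}\right) + \frac{36646}{18967} = - \frac{20297}{1804} + \frac{36646}{18967} = - \frac{318863815}{34216468}$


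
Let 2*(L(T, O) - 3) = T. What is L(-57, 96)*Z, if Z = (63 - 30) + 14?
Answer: -2397/2 ≈ -1198.5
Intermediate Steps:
Z = 47 (Z = 33 + 14 = 47)
L(T, O) = 3 + T/2
L(-57, 96)*Z = (3 + (½)*(-57))*47 = (3 - 57/2)*47 = -51/2*47 = -2397/2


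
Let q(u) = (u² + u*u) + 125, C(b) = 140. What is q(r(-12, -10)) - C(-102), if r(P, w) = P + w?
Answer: 953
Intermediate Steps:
q(u) = 125 + 2*u² (q(u) = (u² + u²) + 125 = 2*u² + 125 = 125 + 2*u²)
q(r(-12, -10)) - C(-102) = (125 + 2*(-12 - 10)²) - 1*140 = (125 + 2*(-22)²) - 140 = (125 + 2*484) - 140 = (125 + 968) - 140 = 1093 - 140 = 953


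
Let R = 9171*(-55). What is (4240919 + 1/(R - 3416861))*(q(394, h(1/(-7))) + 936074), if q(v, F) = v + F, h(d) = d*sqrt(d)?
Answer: 7786624420783132002/1960633 - 16629771483453*I*sqrt(7)/192142034 ≈ 3.9715e+12 - 2.2899e+5*I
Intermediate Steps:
h(d) = d**(3/2)
q(v, F) = F + v
R = -504405
(4240919 + 1/(R - 3416861))*(q(394, h(1/(-7))) + 936074) = (4240919 + 1/(-504405 - 3416861))*(((1/(-7))**(3/2) + 394) + 936074) = (4240919 + 1/(-3921266))*(((-1/7)**(3/2) + 394) + 936074) = (4240919 - 1/3921266)*((-I*sqrt(7)/49 + 394) + 936074) = 16629771483453*((394 - I*sqrt(7)/49) + 936074)/3921266 = 16629771483453*(936468 - I*sqrt(7)/49)/3921266 = 7786624420783132002/1960633 - 16629771483453*I*sqrt(7)/192142034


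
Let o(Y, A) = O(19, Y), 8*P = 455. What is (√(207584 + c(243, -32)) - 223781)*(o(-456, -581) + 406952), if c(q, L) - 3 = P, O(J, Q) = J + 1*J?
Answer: -91076629190 + 203495*√3322302/2 ≈ -9.0891e+10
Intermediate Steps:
P = 455/8 (P = (⅛)*455 = 455/8 ≈ 56.875)
O(J, Q) = 2*J (O(J, Q) = J + J = 2*J)
c(q, L) = 479/8 (c(q, L) = 3 + 455/8 = 479/8)
o(Y, A) = 38 (o(Y, A) = 2*19 = 38)
(√(207584 + c(243, -32)) - 223781)*(o(-456, -581) + 406952) = (√(207584 + 479/8) - 223781)*(38 + 406952) = (√(1661151/8) - 223781)*406990 = (√3322302/4 - 223781)*406990 = (-223781 + √3322302/4)*406990 = -91076629190 + 203495*√3322302/2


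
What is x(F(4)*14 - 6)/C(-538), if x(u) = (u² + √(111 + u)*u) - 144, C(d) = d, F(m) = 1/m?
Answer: 551/2152 + 5*√434/2152 ≈ 0.30444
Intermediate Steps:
x(u) = -144 + u² + u*√(111 + u) (x(u) = (u² + u*√(111 + u)) - 144 = -144 + u² + u*√(111 + u))
x(F(4)*14 - 6)/C(-538) = (-144 + (14/4 - 6)² + (14/4 - 6)*√(111 + (14/4 - 6)))/(-538) = (-144 + ((¼)*14 - 6)² + ((¼)*14 - 6)*√(111 + ((¼)*14 - 6)))*(-1/538) = (-144 + (7/2 - 6)² + (7/2 - 6)*√(111 + (7/2 - 6)))*(-1/538) = (-144 + (-5/2)² - 5*√(111 - 5/2)/2)*(-1/538) = (-144 + 25/4 - 5*√434/4)*(-1/538) = (-551/4 - 5*√434/4)*(-1/538) = 551/2152 + 5*√434/2152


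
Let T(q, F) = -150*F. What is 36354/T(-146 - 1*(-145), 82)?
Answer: -6059/2050 ≈ -2.9556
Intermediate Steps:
36354/T(-146 - 1*(-145), 82) = 36354/((-150*82)) = 36354/(-12300) = 36354*(-1/12300) = -6059/2050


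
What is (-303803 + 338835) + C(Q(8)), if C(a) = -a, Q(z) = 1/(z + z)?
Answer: 560511/16 ≈ 35032.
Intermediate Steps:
Q(z) = 1/(2*z)
(-303803 + 338835) + C(Q(8)) = (-303803 + 338835) - 1/(2*8) = 35032 - 1/(2*8) = 35032 - 1*1/16 = 35032 - 1/16 = 560511/16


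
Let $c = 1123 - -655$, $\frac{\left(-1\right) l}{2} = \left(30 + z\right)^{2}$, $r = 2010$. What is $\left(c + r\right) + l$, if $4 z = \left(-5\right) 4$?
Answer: $2538$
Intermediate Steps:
$z = -5$ ($z = \frac{\left(-5\right) 4}{4} = \frac{1}{4} \left(-20\right) = -5$)
$l = -1250$ ($l = - 2 \left(30 - 5\right)^{2} = - 2 \cdot 25^{2} = \left(-2\right) 625 = -1250$)
$c = 1778$ ($c = 1123 + 655 = 1778$)
$\left(c + r\right) + l = \left(1778 + 2010\right) - 1250 = 3788 - 1250 = 2538$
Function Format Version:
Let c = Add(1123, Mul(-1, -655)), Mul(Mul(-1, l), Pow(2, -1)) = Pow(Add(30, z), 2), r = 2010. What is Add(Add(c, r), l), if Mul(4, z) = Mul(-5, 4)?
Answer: 2538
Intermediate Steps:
z = -5 (z = Mul(Rational(1, 4), Mul(-5, 4)) = Mul(Rational(1, 4), -20) = -5)
l = -1250 (l = Mul(-2, Pow(Add(30, -5), 2)) = Mul(-2, Pow(25, 2)) = Mul(-2, 625) = -1250)
c = 1778 (c = Add(1123, 655) = 1778)
Add(Add(c, r), l) = Add(Add(1778, 2010), -1250) = Add(3788, -1250) = 2538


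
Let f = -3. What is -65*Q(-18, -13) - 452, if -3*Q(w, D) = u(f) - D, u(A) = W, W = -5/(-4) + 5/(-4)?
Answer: -511/3 ≈ -170.33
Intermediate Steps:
W = 0 (W = -5*(-¼) + 5*(-¼) = 5/4 - 5/4 = 0)
u(A) = 0
Q(w, D) = D/3 (Q(w, D) = -(0 - D)/3 = -(-1)*D/3 = D/3)
-65*Q(-18, -13) - 452 = -65*(-13)/3 - 452 = -65*(-13/3) - 452 = 845/3 - 452 = -511/3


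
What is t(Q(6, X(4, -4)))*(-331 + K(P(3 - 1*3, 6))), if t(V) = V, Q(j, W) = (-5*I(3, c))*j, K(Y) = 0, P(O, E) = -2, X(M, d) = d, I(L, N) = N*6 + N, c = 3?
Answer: 208530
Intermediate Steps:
I(L, N) = 7*N (I(L, N) = 6*N + N = 7*N)
Q(j, W) = -105*j (Q(j, W) = (-35*3)*j = (-5*21)*j = -105*j)
t(Q(6, X(4, -4)))*(-331 + K(P(3 - 1*3, 6))) = (-105*6)*(-331 + 0) = -630*(-331) = 208530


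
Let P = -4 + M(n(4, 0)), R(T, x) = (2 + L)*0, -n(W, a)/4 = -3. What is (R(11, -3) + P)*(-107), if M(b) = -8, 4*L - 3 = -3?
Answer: 1284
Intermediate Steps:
L = 0 (L = ¾ + (¼)*(-3) = ¾ - ¾ = 0)
n(W, a) = 12 (n(W, a) = -4*(-3) = 12)
R(T, x) = 0 (R(T, x) = (2 + 0)*0 = 2*0 = 0)
P = -12 (P = -4 - 8 = -12)
(R(11, -3) + P)*(-107) = (0 - 12)*(-107) = -12*(-107) = 1284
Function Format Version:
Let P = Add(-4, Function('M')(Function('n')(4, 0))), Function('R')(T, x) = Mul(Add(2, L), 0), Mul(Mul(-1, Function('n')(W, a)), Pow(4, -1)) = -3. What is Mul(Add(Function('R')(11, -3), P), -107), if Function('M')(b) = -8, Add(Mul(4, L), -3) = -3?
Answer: 1284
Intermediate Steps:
L = 0 (L = Add(Rational(3, 4), Mul(Rational(1, 4), -3)) = Add(Rational(3, 4), Rational(-3, 4)) = 0)
Function('n')(W, a) = 12 (Function('n')(W, a) = Mul(-4, -3) = 12)
Function('R')(T, x) = 0 (Function('R')(T, x) = Mul(Add(2, 0), 0) = Mul(2, 0) = 0)
P = -12 (P = Add(-4, -8) = -12)
Mul(Add(Function('R')(11, -3), P), -107) = Mul(Add(0, -12), -107) = Mul(-12, -107) = 1284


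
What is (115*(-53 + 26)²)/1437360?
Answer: 5589/95824 ≈ 0.058326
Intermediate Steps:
(115*(-53 + 26)²)/1437360 = (115*(-27)²)*(1/1437360) = (115*729)*(1/1437360) = 83835*(1/1437360) = 5589/95824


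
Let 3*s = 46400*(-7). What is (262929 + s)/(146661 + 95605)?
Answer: 463987/726798 ≈ 0.63840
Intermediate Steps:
s = -324800/3 (s = (46400*(-7))/3 = (⅓)*(-324800) = -324800/3 ≈ -1.0827e+5)
(262929 + s)/(146661 + 95605) = (262929 - 324800/3)/(146661 + 95605) = (463987/3)/242266 = (463987/3)*(1/242266) = 463987/726798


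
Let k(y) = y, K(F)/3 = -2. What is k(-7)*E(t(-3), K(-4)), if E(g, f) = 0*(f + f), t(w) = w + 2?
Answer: 0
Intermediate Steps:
K(F) = -6 (K(F) = 3*(-2) = -6)
t(w) = 2 + w
E(g, f) = 0 (E(g, f) = 0*(2*f) = 0)
k(-7)*E(t(-3), K(-4)) = -7*0 = 0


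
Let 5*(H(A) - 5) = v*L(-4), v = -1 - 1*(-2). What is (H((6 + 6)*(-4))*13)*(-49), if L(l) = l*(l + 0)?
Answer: -26117/5 ≈ -5223.4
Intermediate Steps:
L(l) = l**2 (L(l) = l*l = l**2)
v = 1 (v = -1 + 2 = 1)
H(A) = 41/5 (H(A) = 5 + (1*(-4)**2)/5 = 5 + (1*16)/5 = 5 + (1/5)*16 = 5 + 16/5 = 41/5)
(H((6 + 6)*(-4))*13)*(-49) = ((41/5)*13)*(-49) = (533/5)*(-49) = -26117/5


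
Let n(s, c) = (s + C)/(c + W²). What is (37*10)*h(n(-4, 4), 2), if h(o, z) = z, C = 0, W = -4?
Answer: 740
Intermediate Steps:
n(s, c) = s/(16 + c) (n(s, c) = (s + 0)/(c + (-4)²) = s/(c + 16) = s/(16 + c))
(37*10)*h(n(-4, 4), 2) = (37*10)*2 = 370*2 = 740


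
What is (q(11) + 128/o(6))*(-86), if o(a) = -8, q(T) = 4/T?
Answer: 14792/11 ≈ 1344.7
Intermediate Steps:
(q(11) + 128/o(6))*(-86) = (4/11 + 128/(-8))*(-86) = (4*(1/11) + 128*(-⅛))*(-86) = (4/11 - 16)*(-86) = -172/11*(-86) = 14792/11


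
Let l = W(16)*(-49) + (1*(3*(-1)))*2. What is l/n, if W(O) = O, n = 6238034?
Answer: -395/3119017 ≈ -0.00012664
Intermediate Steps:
l = -790 (l = 16*(-49) + (1*(3*(-1)))*2 = -784 + (1*(-3))*2 = -784 - 3*2 = -784 - 6 = -790)
l/n = -790/6238034 = -790*1/6238034 = -395/3119017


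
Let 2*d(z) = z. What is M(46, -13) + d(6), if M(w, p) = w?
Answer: 49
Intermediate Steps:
d(z) = z/2
M(46, -13) + d(6) = 46 + (½)*6 = 46 + 3 = 49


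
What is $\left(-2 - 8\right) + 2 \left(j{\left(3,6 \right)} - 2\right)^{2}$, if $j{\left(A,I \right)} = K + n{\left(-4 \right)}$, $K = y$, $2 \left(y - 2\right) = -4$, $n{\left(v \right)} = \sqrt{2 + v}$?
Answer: $-6 - 8 i \sqrt{2} \approx -6.0 - 11.314 i$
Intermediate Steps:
$y = 0$ ($y = 2 + \frac{1}{2} \left(-4\right) = 2 - 2 = 0$)
$K = 0$
$j{\left(A,I \right)} = i \sqrt{2}$ ($j{\left(A,I \right)} = 0 + \sqrt{2 - 4} = 0 + \sqrt{-2} = 0 + i \sqrt{2} = i \sqrt{2}$)
$\left(-2 - 8\right) + 2 \left(j{\left(3,6 \right)} - 2\right)^{2} = \left(-2 - 8\right) + 2 \left(i \sqrt{2} - 2\right)^{2} = \left(-2 - 8\right) + 2 \left(-2 + i \sqrt{2}\right)^{2} = -10 + 2 \left(-2 + i \sqrt{2}\right)^{2}$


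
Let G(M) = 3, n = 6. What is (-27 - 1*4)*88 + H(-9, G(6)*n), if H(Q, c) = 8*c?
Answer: -2584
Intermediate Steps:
(-27 - 1*4)*88 + H(-9, G(6)*n) = (-27 - 1*4)*88 + 8*(3*6) = (-27 - 4)*88 + 8*18 = -31*88 + 144 = -2728 + 144 = -2584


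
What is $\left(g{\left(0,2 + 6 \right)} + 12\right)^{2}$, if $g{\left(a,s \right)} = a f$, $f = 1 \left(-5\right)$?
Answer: $144$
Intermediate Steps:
$f = -5$
$g{\left(a,s \right)} = - 5 a$ ($g{\left(a,s \right)} = a \left(-5\right) = - 5 a$)
$\left(g{\left(0,2 + 6 \right)} + 12\right)^{2} = \left(\left(-5\right) 0 + 12\right)^{2} = \left(0 + 12\right)^{2} = 12^{2} = 144$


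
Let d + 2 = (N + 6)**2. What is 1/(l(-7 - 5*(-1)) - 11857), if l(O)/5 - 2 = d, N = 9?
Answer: -1/10732 ≈ -9.3179e-5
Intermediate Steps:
d = 223 (d = -2 + (9 + 6)**2 = -2 + 15**2 = -2 + 225 = 223)
l(O) = 1125 (l(O) = 10 + 5*223 = 10 + 1115 = 1125)
1/(l(-7 - 5*(-1)) - 11857) = 1/(1125 - 11857) = 1/(-10732) = -1/10732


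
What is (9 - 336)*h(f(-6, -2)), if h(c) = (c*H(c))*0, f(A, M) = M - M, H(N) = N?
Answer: 0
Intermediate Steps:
f(A, M) = 0
h(c) = 0 (h(c) = (c*c)*0 = c²*0 = 0)
(9 - 336)*h(f(-6, -2)) = (9 - 336)*0 = -327*0 = 0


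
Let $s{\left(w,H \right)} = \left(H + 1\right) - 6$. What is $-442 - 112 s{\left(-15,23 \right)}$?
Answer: $-2458$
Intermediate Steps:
$s{\left(w,H \right)} = -5 + H$ ($s{\left(w,H \right)} = \left(1 + H\right) - 6 = -5 + H$)
$-442 - 112 s{\left(-15,23 \right)} = -442 - 112 \left(-5 + 23\right) = -442 - 2016 = -2458$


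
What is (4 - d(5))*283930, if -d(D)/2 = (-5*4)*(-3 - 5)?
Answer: 91993320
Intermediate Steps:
d(D) = -320 (d(D) = -2*(-5*4)*(-3 - 5) = -(-40)*(-8) = -2*160 = -320)
(4 - d(5))*283930 = (4 - 1*(-320))*283930 = (4 + 320)*283930 = 324*283930 = 91993320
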